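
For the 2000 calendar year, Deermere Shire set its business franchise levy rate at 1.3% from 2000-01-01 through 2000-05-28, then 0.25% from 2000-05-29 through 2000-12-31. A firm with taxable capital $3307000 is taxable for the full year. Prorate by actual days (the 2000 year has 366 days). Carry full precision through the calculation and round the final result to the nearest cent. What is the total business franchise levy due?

2000-01-01 to 2000-05-28: 149 days at 1.3% → $3307000 × 1.3% × 149/366 = $17501.8005
2000-05-29 to 2000-12-31: 217 days at 0.25% → $3307000 × 0.25% × 217/366 = $4901.7691
Total = $22403.5697

$22403.57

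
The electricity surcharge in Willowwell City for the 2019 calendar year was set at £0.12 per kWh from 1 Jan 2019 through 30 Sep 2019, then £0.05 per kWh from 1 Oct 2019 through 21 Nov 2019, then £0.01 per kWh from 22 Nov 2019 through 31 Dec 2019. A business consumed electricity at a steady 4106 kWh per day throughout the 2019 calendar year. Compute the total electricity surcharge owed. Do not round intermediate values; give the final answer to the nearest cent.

1 Jan – 30 Sep 2019: 273 days × 4106 kWh/day = 1,120,938 kWh at £0.12/kWh → £134512.56
1 Oct – 21 Nov 2019: 52 days × 4106 kWh/day = 213,512 kWh at £0.05/kWh → £10675.60
22 Nov – 31 Dec 2019: 40 days × 4106 kWh/day = 164,240 kWh at £0.01/kWh → £1642.40

£146830.56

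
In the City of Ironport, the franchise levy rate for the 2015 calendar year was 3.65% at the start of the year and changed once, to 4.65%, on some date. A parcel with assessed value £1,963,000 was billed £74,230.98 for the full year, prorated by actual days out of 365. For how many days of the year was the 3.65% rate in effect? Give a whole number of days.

317 days

Let d = days at the first rate; then 365 − d days at the second rate.
£1,963,000 × [3.65%·d + 4.65%·(365−d)] / 365 = £74,230.98
Solving gives d = 317, so the new rate took effect on 14 November 2015.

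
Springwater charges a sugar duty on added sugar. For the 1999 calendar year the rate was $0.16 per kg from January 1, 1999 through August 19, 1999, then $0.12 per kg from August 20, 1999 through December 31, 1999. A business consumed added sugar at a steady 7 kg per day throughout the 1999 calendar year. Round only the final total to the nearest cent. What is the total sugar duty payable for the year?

January 1 – August 19, 1999: 231 days × 7 kg/day = 1,617 kg at $0.16/kg → $258.72
August 20 – December 31, 1999: 134 days × 7 kg/day = 938 kg at $0.12/kg → $112.56

$371.28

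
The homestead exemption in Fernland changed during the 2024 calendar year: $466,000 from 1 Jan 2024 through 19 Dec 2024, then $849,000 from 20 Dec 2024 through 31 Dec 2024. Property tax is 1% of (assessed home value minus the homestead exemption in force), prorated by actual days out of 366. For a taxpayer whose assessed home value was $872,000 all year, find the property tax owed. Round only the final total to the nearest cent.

1 Jan – 19 Dec 2024: 354 days, exemption $466,000 → ($872,000 − $466,000) × 1% × 354/366 = $3,926.8852
20 Dec – 31 Dec 2024: 12 days, exemption $849,000 → ($872,000 − $849,000) × 1% × 12/366 = $7.5410
Total = $3,934.4262

$3,934.43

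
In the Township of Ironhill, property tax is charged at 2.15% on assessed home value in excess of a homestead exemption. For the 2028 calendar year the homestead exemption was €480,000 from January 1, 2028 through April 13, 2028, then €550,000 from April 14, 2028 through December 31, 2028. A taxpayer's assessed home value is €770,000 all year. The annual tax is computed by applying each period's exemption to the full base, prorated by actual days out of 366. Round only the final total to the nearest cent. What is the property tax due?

January 1 – April 13, 2028: 104 days, exemption €480,000 → (€770,000 − €480,000) × 2.15% × 104/366 = €1,771.6940
April 14 – December 31, 2028: 262 days, exemption €550,000 → (€770,000 − €550,000) × 2.15% × 262/366 = €3,385.9563
Total = €5,157.6503

€5,157.65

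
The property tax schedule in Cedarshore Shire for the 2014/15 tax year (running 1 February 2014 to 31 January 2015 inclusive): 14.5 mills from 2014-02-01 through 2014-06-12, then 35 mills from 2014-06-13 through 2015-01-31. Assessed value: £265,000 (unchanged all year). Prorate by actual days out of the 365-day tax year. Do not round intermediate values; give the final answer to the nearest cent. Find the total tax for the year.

2014-02-01 to 2014-06-12: 132 days at 14.5 mills → £265,000 × 1.45% × 132/365 = £1,389.6164
2014-06-13 to 2015-01-31: 233 days at 35 mills → £265,000 × 3.5% × 233/365 = £5,920.7534
Total = £7,310.3699

£7,310.37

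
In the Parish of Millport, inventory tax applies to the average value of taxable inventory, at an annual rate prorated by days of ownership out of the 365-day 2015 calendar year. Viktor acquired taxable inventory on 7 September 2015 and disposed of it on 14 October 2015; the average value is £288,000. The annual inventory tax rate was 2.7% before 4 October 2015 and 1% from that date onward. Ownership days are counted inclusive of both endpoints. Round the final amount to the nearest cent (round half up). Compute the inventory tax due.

7 September – 3 October 2015: 27 days at 2.7% → £288,000 × 2.7% × 27/365 = £575.2110
4 October – 14 October 2015: 11 days at 1% → £288,000 × 1% × 11/365 = £86.7945
Total = £662.0055

£662.01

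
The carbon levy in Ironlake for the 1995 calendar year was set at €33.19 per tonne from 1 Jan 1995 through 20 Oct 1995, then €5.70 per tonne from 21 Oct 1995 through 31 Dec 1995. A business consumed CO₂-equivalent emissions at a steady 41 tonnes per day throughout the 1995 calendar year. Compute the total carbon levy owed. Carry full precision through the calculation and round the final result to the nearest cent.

1 Jan – 20 Oct 1995: 293 days × 41 tonnes/day = 12,013 tonnes at €33.19/tonne → €398711.47
21 Oct – 31 Dec 1995: 72 days × 41 tonnes/day = 2,952 tonnes at €5.70/tonne → €16826.40

€415537.87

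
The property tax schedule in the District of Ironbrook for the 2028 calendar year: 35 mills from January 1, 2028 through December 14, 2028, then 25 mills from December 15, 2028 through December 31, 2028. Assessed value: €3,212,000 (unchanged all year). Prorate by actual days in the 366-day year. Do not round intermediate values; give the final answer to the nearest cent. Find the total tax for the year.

January 1 – December 14, 2028: 349 days at 35 mills → €3,212,000 × 3.5% × 349/366 = €107,198.3060
December 15 – December 31, 2028: 17 days at 25 mills → €3,212,000 × 2.5% × 17/366 = €3,729.7814
Total = €110,928.0874

€110,928.09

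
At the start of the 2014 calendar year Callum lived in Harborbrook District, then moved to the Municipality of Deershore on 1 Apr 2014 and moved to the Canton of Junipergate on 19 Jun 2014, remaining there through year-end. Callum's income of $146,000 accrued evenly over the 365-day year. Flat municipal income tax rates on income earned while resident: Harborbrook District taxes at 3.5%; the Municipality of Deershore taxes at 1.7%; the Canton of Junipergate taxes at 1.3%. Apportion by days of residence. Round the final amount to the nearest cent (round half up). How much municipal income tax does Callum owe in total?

Harborbrook District, 1 Jan – 31 Mar 2014: 90 days → $146,000 × 3.5% × 90/365 = $1,260.0000
The Municipality of Deershore, 1 Apr – 18 Jun 2014: 79 days → $146,000 × 1.7% × 79/365 = $537.2000
The Canton of Junipergate, 19 Jun – 31 Dec 2014: 196 days → $146,000 × 1.3% × 196/365 = $1,019.2000
Total = $2,816.4000

$2,816.40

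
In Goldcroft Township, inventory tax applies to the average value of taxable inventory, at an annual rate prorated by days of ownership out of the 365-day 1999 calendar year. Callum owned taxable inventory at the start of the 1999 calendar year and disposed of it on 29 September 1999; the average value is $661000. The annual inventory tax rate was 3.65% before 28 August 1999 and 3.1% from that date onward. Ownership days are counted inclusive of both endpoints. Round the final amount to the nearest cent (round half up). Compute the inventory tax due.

$17650.51

1 January – 27 August 1999: 239 days at 3.65% → $661000 × 3.65% × 239/365 = $15797.9000
28 August – 29 September 1999: 33 days at 3.1% → $661000 × 3.1% × 33/365 = $1852.6110
Total = $17650.5110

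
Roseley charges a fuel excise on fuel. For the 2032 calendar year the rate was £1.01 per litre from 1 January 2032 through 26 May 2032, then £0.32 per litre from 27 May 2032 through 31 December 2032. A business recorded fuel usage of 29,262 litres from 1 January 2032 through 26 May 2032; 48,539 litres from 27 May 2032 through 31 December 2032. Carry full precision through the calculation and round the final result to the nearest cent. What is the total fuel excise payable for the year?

1 January – 26 May 2032: 29,262 litres at £1.01/litre → £29,554.62
27 May – 31 December 2032: 48,539 litres at £0.32/litre → £15,532.48

£45,087.10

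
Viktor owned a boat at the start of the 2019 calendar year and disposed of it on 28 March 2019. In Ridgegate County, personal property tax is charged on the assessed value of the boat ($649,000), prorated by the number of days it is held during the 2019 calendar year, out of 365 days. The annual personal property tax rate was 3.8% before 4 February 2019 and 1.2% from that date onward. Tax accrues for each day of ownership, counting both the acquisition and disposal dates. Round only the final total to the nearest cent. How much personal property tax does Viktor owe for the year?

1 January – 3 February 2019: 34 days at 3.8% → $649,000 × 3.8% × 34/365 = $2,297.2822
4 February – 28 March 2019: 53 days at 1.2% → $649,000 × 1.2% × 53/365 = $1,130.8603
Total = $3,428.1425

$3,428.14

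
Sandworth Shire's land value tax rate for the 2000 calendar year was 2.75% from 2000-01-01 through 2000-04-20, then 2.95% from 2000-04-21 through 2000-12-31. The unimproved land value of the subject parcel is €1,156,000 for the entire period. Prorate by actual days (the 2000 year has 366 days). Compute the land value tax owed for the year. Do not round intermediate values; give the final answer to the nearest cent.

€33,400.82

2000-01-01 to 2000-04-20: 111 days at 2.75% → €1,156,000 × 2.75% × 111/366 = €9,641.2295
2000-04-21 to 2000-12-31: 255 days at 2.95% → €1,156,000 × 2.95% × 255/366 = €23,759.5902
Total = €33,400.8197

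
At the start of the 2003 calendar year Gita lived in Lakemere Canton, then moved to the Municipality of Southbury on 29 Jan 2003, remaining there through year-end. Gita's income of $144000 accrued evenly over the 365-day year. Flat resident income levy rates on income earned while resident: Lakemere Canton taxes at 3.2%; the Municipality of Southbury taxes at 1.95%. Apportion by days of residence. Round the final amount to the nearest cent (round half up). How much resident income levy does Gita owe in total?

Lakemere Canton, 1 Jan – 28 Jan 2003: 28 days → $144000 × 3.2% × 28/365 = $353.4904
The Municipality of Southbury, 29 Jan – 31 Dec 2003: 337 days → $144000 × 1.95% × 337/365 = $2592.5918
Total = $2946.0822

$2946.08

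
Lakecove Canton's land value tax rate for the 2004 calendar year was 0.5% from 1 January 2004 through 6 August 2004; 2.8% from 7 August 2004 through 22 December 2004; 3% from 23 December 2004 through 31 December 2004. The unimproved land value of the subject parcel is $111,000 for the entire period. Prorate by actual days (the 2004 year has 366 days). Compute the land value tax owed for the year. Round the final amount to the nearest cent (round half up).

$1,585.84

1 January – 6 August 2004: 219 days at 0.5% → $111,000 × 0.5% × 219/366 = $332.0902
7 August – 22 December 2004: 138 days at 2.8% → $111,000 × 2.8% × 138/366 = $1,171.8689
23 December – 31 December 2004: 9 days at 3% → $111,000 × 3% × 9/366 = $81.8852
Total = $1,585.8443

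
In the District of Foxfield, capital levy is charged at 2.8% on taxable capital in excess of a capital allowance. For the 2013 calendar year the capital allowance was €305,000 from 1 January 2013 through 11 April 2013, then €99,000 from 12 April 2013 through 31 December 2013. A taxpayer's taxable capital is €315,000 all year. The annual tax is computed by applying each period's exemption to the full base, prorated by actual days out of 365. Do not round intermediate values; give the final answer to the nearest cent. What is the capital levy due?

1 January – 11 April 2013: 101 days, exemption €305,000 → (€315,000 − €305,000) × 2.8% × 101/365 = €77.4795
12 April – 31 December 2013: 264 days, exemption €99,000 → (€315,000 − €99,000) × 2.8% × 264/365 = €4,374.4438
Total = €4,451.9233

€4,451.92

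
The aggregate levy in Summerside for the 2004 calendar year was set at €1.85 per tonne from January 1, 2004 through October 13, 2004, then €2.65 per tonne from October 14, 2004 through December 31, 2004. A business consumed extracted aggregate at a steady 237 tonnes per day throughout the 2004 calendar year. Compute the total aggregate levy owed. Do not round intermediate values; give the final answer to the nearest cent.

January 1 – October 13, 2004: 287 days × 237 tonnes/day = 68,019 tonnes at €1.85/tonne → €125,835.15
October 14 – December 31, 2004: 79 days × 237 tonnes/day = 18,723 tonnes at €2.65/tonne → €49,615.95

€175,451.10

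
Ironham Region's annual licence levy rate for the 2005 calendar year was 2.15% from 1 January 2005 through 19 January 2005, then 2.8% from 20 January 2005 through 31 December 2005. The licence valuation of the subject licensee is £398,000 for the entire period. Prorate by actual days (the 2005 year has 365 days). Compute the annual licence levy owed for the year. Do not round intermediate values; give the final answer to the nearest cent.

1 January – 19 January 2005: 19 days at 2.15% → £398,000 × 2.15% × 19/365 = £445.4329
20 January – 31 December 2005: 346 days at 2.8% → £398,000 × 2.8% × 346/365 = £10,563.9014
Total = £11,009.3342

£11,009.33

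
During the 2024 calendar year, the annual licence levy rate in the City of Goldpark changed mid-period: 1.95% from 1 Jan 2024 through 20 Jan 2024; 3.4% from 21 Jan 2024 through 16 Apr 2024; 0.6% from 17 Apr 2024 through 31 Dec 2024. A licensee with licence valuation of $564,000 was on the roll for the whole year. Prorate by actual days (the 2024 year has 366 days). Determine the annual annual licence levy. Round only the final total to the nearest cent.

$7,553.90

1 Jan – 20 Jan 2024: 20 days at 1.95% → $564,000 × 1.95% × 20/366 = $600.9836
21 Jan – 16 Apr 2024: 87 days at 3.4% → $564,000 × 3.4% × 87/366 = $4,558.2295
17 Apr – 31 Dec 2024: 259 days at 0.6% → $564,000 × 0.6% × 259/366 = $2,394.6885
Total = $7,553.9016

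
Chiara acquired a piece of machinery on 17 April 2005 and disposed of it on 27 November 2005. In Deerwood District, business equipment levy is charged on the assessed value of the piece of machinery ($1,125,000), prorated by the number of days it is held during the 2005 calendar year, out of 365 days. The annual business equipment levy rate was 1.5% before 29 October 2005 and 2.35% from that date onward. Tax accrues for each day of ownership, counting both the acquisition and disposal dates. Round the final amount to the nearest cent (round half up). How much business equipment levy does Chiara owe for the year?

$11,188.36

17 April – 28 October 2005: 195 days at 1.5% → $1,125,000 × 1.5% × 195/365 = $9,015.4110
29 October – 27 November 2005: 30 days at 2.35% → $1,125,000 × 2.35% × 30/365 = $2,172.9452
Total = $11,188.3562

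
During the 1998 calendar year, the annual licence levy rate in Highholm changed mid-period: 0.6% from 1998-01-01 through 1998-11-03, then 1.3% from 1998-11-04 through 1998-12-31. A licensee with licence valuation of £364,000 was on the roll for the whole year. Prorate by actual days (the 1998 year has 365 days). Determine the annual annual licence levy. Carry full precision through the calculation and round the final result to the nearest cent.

1998-01-01 to 1998-11-03: 307 days at 0.6% → £364,000 × 0.6% × 307/365 = £1,836.9534
1998-11-04 to 1998-12-31: 58 days at 1.3% → £364,000 × 1.3% × 58/365 = £751.9342
Total = £2,588.8877

£2,588.89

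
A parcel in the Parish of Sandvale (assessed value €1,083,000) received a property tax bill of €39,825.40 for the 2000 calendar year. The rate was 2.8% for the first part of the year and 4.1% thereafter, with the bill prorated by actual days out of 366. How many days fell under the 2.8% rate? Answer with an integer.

119 days

Let d = days at the first rate; then 366 − d days at the second rate.
€1,083,000 × [2.8%·d + 4.1%·(366−d)] / 366 = €39,825.40
Solving gives d = 119, so the new rate took effect on 29 April 2000.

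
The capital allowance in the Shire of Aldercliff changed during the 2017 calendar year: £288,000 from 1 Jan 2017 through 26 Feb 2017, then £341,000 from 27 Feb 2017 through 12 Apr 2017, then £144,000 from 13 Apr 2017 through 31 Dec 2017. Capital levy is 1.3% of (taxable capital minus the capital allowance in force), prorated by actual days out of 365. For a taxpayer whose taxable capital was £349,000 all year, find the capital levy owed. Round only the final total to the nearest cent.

1 Jan – 26 Feb 2017: 57 days, exemption £288,000 → (£349,000 − £288,000) × 1.3% × 57/365 = £123.8384
27 Feb – 12 Apr 2017: 45 days, exemption £341,000 → (£349,000 − £341,000) × 1.3% × 45/365 = £12.8219
13 Apr – 31 Dec 2017: 263 days, exemption £144,000 → (£349,000 − £144,000) × 1.3% × 263/365 = £1,920.2603
Total = £2,056.9205

£2,056.92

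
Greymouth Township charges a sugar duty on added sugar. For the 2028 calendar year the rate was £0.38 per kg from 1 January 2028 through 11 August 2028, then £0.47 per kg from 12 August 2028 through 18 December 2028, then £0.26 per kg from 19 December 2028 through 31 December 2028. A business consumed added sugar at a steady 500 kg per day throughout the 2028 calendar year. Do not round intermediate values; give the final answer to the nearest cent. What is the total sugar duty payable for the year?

£74,565.00

1 January – 11 August 2028: 224 days × 500 kg/day = 112,000 kg at £0.38/kg → £42,560.00
12 August – 18 December 2028: 129 days × 500 kg/day = 64,500 kg at £0.47/kg → £30,315.00
19 December – 31 December 2028: 13 days × 500 kg/day = 6,500 kg at £0.26/kg → £1,690.00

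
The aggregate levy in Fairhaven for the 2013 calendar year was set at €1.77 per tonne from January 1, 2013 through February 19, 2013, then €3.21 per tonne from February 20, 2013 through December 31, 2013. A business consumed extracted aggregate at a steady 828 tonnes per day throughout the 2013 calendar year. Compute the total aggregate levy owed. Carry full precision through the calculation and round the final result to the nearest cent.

January 1 – February 19, 2013: 50 days × 828 tonnes/day = 41,400 tonnes at €1.77/tonne → €73,278.00
February 20 – December 31, 2013: 315 days × 828 tonnes/day = 260,820 tonnes at €3.21/tonne → €837,232.20

€910,510.20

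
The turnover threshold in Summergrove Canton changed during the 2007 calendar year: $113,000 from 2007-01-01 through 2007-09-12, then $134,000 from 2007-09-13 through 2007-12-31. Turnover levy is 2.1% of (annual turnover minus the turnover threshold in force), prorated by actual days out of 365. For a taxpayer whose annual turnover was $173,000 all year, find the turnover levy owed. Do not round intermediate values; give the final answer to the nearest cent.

$1,127.10

2007-01-01 to 2007-09-12: 255 days, exemption $113,000 → ($173,000 − $113,000) × 2.1% × 255/365 = $880.2740
2007-09-13 to 2007-12-31: 110 days, exemption $134,000 → ($173,000 − $134,000) × 2.1% × 110/365 = $246.8219
Total = $1,127.0959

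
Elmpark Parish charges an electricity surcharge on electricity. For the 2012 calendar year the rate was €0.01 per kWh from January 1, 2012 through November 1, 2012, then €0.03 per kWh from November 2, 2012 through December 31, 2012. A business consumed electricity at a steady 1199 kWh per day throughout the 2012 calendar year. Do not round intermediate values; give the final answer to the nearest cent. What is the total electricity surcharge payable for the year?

€5827.14

January 1 – November 1, 2012: 306 days × 1199 kWh/day = 366,894 kWh at €0.01/kWh → €3668.94
November 2 – December 31, 2012: 60 days × 1199 kWh/day = 71,940 kWh at €0.03/kWh → €2158.20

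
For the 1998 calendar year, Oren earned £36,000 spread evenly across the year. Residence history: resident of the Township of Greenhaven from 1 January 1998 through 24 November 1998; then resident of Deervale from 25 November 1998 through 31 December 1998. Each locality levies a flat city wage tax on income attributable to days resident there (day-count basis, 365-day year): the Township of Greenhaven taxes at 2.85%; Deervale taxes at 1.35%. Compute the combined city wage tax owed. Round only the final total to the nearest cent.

The Township of Greenhaven, 1 January – 24 November 1998: 328 days → £36,000 × 2.85% × 328/365 = £921.9945
Deervale, 25 November – 31 December 1998: 37 days → £36,000 × 1.35% × 37/365 = £49.2658
Total = £971.2603

£971.26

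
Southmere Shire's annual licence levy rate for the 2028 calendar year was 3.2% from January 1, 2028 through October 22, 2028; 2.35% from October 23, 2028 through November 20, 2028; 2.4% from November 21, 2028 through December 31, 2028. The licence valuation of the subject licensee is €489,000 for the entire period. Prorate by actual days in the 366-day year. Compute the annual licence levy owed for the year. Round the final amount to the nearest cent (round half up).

January 1 – October 22, 2028: 296 days at 3.2% → €489,000 × 3.2% × 296/366 = €12,655.2131
October 23 – November 20, 2028: 29 days at 2.35% → €489,000 × 2.35% × 29/366 = €910.5287
November 21 – December 31, 2028: 41 days at 2.4% → €489,000 × 2.4% × 41/366 = €1,314.6885
Total = €14,880.4303

€14,880.43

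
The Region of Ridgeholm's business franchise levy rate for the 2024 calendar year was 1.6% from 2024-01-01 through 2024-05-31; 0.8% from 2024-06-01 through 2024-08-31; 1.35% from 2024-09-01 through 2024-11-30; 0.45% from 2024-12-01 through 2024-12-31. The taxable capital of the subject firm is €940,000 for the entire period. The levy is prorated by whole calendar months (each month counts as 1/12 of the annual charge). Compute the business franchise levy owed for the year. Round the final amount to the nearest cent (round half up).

€11,671.67

2024-01-01 to 2024-05-31: 5 months at 1.6% → €940,000 × 1.6% × 5/12 = €6,266.6667
2024-06-01 to 2024-08-31: 3 months at 0.8% → €940,000 × 0.8% × 3/12 = €1,880.0000
2024-09-01 to 2024-11-30: 3 months at 1.35% → €940,000 × 1.35% × 3/12 = €3,172.5000
2024-12-01 to 2024-12-31: 1 month at 0.45% → €940,000 × 0.45% × 1/12 = €352.5000
Total = €11,671.6667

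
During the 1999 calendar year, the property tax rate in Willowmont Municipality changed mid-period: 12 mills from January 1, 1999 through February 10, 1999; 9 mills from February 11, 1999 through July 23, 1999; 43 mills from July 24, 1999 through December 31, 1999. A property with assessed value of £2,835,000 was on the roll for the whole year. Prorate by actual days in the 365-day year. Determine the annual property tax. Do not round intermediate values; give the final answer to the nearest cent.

£68,987.59

January 1 – February 10, 1999: 41 days at 12 mills → £2,835,000 × 1.2% × 41/365 = £3,821.4247
February 11 – July 23, 1999: 163 days at 9 mills → £2,835,000 × 0.9% × 163/365 = £11,394.3699
July 24 – December 31, 1999: 161 days at 43 mills → £2,835,000 × 4.3% × 161/365 = £53,771.7945
Total = £68,987.5890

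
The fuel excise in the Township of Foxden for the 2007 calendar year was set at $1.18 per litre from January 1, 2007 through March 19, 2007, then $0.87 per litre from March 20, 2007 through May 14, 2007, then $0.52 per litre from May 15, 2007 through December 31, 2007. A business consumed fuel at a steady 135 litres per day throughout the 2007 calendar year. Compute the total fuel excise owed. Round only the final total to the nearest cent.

$35218.80

January 1 – March 19, 2007: 78 days × 135 litres/day = 10,530 litres at $1.18/litre → $12425.40
March 20 – May 14, 2007: 56 days × 135 litres/day = 7,560 litres at $0.87/litre → $6577.20
May 15 – December 31, 2007: 231 days × 135 litres/day = 31,185 litres at $0.52/litre → $16216.20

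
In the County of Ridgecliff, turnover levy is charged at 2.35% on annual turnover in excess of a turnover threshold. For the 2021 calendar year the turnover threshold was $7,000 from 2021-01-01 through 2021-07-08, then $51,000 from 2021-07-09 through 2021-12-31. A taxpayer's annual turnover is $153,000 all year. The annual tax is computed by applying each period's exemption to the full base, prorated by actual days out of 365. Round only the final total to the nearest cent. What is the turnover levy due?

$2,932.41

2021-01-01 to 2021-07-08: 189 days, exemption $7,000 → ($153,000 − $7,000) × 2.35% × 189/365 = $1,776.6000
2021-07-09 to 2021-12-31: 176 days, exemption $51,000 → ($153,000 − $51,000) × 2.35% × 176/365 = $1,155.8137
Total = $2,932.4137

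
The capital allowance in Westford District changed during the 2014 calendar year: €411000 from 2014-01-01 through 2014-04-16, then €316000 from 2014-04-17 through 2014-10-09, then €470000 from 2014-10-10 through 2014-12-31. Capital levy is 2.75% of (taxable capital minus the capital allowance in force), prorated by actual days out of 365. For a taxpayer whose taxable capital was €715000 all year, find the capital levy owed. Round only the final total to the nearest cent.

€9250.77

2014-01-01 to 2014-04-16: 106 days, exemption €411000 → (€715000 − €411000) × 2.75% × 106/365 = €2427.8356
2014-04-17 to 2014-10-09: 176 days, exemption €316000 → (€715000 − €316000) × 2.75% × 176/365 = €5290.8493
2014-10-10 to 2014-12-31: 83 days, exemption €470000 → (€715000 − €470000) × 2.75% × 83/365 = €1532.0890
Total = €9250.7740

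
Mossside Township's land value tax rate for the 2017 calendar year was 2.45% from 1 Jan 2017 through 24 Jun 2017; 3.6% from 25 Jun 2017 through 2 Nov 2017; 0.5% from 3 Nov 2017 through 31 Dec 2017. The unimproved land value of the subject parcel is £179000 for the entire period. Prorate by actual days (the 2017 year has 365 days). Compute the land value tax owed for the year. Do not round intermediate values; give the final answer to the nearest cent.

1 Jan – 24 Jun 2017: 175 days at 2.45% → £179000 × 2.45% × 175/365 = £2102.6370
25 Jun – 2 Nov 2017: 131 days at 3.6% → £179000 × 3.6% × 131/365 = £2312.7781
3 Nov – 31 Dec 2017: 59 days at 0.5% → £179000 × 0.5% × 59/365 = £144.6712
Total = £4560.0863

£4560.09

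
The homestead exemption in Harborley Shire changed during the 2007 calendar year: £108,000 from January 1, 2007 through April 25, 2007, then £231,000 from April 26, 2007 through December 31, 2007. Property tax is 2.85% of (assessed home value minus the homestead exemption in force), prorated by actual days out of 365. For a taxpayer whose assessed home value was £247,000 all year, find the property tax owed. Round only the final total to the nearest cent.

January 1 – April 25, 2007: 115 days, exemption £108,000 → (£247,000 − £108,000) × 2.85% × 115/365 = £1,248.1438
April 26 – December 31, 2007: 250 days, exemption £231,000 → (£247,000 − £231,000) × 2.85% × 250/365 = £312.3288
Total = £1,560.4726

£1,560.47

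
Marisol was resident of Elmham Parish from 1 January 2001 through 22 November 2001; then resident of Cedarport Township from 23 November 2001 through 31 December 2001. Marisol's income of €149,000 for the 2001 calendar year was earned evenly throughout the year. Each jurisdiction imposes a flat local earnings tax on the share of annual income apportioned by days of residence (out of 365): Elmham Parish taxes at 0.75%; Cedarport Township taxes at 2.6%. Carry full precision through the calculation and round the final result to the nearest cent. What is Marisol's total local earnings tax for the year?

Elmham Parish, 1 January – 22 November 2001: 326 days → €149,000 × 0.75% × 326/365 = €998.0959
Cedarport Township, 23 November – 31 December 2001: 39 days → €149,000 × 2.6% × 39/365 = €413.9342
Total = €1,412.0301

€1,412.03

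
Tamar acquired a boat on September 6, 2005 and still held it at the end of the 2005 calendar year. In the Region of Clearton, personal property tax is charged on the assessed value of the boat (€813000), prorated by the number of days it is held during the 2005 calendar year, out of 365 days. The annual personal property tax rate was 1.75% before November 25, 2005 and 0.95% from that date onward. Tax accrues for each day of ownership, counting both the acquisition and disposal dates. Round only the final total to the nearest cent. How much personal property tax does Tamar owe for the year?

€3901.29

September 6 – November 24, 2005: 80 days at 1.75% → €813000 × 1.75% × 80/365 = €3118.3562
November 25 – December 31, 2005: 37 days at 0.95% → €813000 × 0.95% × 37/365 = €782.9301
Total = €3901.2863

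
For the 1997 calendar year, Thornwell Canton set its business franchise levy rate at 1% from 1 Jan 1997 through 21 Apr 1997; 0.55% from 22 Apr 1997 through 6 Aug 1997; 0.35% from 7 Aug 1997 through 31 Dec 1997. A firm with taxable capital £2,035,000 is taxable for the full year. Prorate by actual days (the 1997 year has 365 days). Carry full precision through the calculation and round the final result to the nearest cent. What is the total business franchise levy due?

1 Jan – 21 Apr 1997: 111 days at 1% → £2,035,000 × 1% × 111/365 = £6,188.6301
22 Apr – 6 Aug 1997: 107 days at 0.55% → £2,035,000 × 0.55% × 107/365 = £3,281.0890
7 Aug – 31 Dec 1997: 147 days at 0.35% → £2,035,000 × 0.35% × 147/365 = £2,868.5137
Total = £12,338.2329

£12,338.23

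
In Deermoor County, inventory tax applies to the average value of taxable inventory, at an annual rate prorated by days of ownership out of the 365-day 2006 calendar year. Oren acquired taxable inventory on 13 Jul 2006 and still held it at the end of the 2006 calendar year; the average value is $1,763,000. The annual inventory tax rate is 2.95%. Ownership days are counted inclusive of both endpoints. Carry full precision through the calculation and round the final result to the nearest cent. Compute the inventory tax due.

Days held (13 Jul – 31 Dec 2006): 172 out of 365
Tax = $1,763,000 × 2.95% × 172/365 = $24,508.1151

$24,508.12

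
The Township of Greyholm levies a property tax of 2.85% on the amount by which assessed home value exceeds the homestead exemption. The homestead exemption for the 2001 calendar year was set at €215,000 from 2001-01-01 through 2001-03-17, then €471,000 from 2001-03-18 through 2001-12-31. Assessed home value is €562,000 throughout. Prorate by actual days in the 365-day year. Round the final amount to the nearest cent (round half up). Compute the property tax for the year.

€4,112.67

2001-01-01 to 2001-03-17: 76 days, exemption €215,000 → (€562,000 − €215,000) × 2.85% × 76/365 = €2,059.1836
2001-03-18 to 2001-12-31: 289 days, exemption €471,000 → (€562,000 − €471,000) × 2.85% × 289/365 = €2,053.4836
Total = €4,112.6671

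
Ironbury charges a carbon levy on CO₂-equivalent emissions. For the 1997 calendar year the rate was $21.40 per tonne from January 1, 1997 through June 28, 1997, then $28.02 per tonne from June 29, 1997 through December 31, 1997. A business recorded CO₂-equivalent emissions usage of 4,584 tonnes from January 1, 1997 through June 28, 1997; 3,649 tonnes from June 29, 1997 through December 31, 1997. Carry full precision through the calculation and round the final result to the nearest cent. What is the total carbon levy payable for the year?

$200,342.58

January 1 – June 28, 1997: 4,584 tonnes at $21.40/tonne → $98,097.60
June 29 – December 31, 1997: 3,649 tonnes at $28.02/tonne → $102,244.98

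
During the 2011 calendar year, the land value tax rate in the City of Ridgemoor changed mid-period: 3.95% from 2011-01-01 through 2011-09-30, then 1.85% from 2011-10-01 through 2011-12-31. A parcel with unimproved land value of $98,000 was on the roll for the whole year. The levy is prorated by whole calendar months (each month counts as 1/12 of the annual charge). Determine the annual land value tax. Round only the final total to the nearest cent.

$3,356.50

2011-01-01 to 2011-09-30: 9 months at 3.95% → $98,000 × 3.95% × 9/12 = $2,903.2500
2011-10-01 to 2011-12-31: 3 months at 1.85% → $98,000 × 1.85% × 3/12 = $453.2500
Total = $3,356.5000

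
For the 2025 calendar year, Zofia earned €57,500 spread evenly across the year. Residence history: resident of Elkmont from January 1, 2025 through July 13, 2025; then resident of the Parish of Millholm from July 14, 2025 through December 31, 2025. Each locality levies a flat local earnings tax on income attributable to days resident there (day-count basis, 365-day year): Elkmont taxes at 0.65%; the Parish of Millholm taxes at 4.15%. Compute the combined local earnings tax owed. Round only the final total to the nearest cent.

€1,316.59

Elkmont, January 1 – July 13, 2025: 194 days → €57,500 × 0.65% × 194/365 = €198.6507
The Parish of Millholm, July 14 – December 31, 2025: 171 days → €57,500 × 4.15% × 171/365 = €1,117.9418
Total = €1,316.5925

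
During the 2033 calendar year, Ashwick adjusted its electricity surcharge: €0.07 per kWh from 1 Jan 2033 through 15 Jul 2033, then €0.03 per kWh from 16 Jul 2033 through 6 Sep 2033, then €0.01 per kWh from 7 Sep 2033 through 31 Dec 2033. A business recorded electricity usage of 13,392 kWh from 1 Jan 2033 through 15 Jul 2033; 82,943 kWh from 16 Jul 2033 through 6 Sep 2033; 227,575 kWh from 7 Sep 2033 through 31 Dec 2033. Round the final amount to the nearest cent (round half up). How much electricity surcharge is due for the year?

1 Jan – 15 Jul 2033: 13,392 kWh at €0.07/kWh → €937.44
16 Jul – 6 Sep 2033: 82,943 kWh at €0.03/kWh → €2,488.29
7 Sep – 31 Dec 2033: 227,575 kWh at €0.01/kWh → €2,275.75

€5,701.48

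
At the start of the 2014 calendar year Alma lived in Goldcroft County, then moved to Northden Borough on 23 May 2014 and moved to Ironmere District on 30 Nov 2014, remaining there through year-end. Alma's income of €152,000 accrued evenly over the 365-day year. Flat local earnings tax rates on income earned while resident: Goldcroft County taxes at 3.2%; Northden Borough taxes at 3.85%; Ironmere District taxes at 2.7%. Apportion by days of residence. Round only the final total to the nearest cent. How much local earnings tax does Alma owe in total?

Goldcroft County, 1 Jan – 22 May 2014: 142 days → €152,000 × 3.2% × 142/365 = €1,892.2959
Northden Borough, 23 May – 29 Nov 2014: 191 days → €152,000 × 3.85% × 191/365 = €3,062.2795
Ironmere District, 30 Nov – 31 Dec 2014: 32 days → €152,000 × 2.7% × 32/365 = €359.8027
Total = €5,314.3781

€5,314.38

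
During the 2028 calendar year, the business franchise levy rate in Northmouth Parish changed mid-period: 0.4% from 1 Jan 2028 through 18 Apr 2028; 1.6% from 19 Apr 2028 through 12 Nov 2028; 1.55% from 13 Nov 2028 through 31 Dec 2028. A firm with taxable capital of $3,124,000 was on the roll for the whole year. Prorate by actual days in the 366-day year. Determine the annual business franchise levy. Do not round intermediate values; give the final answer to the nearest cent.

$38,610.42

1 Jan – 18 Apr 2028: 109 days at 0.4% → $3,124,000 × 0.4% × 109/366 = $3,721.4863
19 Apr – 12 Nov 2028: 208 days at 1.6% → $3,124,000 × 1.6% × 208/366 = $28,406.2077
13 Nov – 31 Dec 2028: 49 days at 1.55% → $3,124,000 × 1.55% × 49/366 = $6,482.7268
Total = $38,610.4208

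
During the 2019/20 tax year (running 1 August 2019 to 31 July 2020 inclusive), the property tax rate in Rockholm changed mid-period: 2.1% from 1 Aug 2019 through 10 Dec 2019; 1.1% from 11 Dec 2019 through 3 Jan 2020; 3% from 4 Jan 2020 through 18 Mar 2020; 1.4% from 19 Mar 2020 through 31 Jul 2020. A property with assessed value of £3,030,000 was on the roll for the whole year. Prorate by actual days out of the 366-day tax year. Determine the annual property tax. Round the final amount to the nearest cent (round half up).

1 Aug – 10 Dec 2019: 132 days at 2.1% → £3,030,000 × 2.1% × 132/366 = £22,948.5246
11 Dec 2019 – 3 Jan 2020: 24 days at 1.1% → £3,030,000 × 1.1% × 24/366 = £2,185.5738
4 Jan – 18 Mar 2020: 75 days at 3% → £3,030,000 × 3% × 75/366 = £18,627.0492
19 Mar – 31 Jul 2020: 135 days at 1.4% → £3,030,000 × 1.4% × 135/366 = £15,646.7213
Total = £59,407.8689

£59,407.87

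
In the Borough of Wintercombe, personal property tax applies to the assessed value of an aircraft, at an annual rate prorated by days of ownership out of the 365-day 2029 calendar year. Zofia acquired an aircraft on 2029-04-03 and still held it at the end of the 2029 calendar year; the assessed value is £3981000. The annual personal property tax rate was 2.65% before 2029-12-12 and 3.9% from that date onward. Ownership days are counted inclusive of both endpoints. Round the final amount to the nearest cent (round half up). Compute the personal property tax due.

2029-04-03 to 2029-12-11: 253 days at 2.65% → £3981000 × 2.65% × 253/365 = £73124.9712
2029-12-12 to 2029-12-31: 20 days at 3.9% → £3981000 × 3.9% × 20/365 = £8507.3425
Total = £81632.3137

£81632.31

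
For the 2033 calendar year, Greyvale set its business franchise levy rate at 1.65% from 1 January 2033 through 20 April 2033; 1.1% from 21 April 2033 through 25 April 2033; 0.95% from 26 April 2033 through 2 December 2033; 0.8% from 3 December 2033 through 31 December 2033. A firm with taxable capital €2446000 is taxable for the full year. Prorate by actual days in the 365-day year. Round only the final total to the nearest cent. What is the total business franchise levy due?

1 January – 20 April 2033: 110 days at 1.65% → €2446000 × 1.65% × 110/365 = €12162.9863
21 April – 25 April 2033: 5 days at 1.1% → €2446000 × 1.1% × 5/365 = €368.5753
26 April – 2 December 2033: 221 days at 0.95% → €2446000 × 0.95% × 221/365 = €14069.5260
3 December – 31 December 2033: 29 days at 0.8% → €2446000 × 0.8% × 29/365 = €1554.7178
Total = €28155.8055

€28155.81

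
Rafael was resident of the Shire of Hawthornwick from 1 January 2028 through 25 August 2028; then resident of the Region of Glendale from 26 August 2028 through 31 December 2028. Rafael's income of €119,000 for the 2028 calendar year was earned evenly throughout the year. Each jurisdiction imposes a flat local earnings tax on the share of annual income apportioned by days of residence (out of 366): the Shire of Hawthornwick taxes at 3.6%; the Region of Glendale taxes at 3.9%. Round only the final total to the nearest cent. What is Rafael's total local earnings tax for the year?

€4,408.85

The Shire of Hawthornwick, 1 January – 25 August 2028: 238 days → €119,000 × 3.6% × 238/366 = €2,785.7705
The Region of Glendale, 26 August – 31 December 2028: 128 days → €119,000 × 3.9% × 128/366 = €1,623.0820
Total = €4,408.8525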